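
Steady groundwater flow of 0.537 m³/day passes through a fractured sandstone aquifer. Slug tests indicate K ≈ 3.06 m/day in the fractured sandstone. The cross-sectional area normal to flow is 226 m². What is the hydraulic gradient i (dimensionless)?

0.000777

From Q = K·A·i, i = Q / (K·A) = 0.537 / (3.060 × 226.0) = 0.0007765.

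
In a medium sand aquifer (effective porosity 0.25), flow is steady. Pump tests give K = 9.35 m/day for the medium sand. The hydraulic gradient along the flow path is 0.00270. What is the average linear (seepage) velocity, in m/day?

Hydraulic gradient i = 0.00270.
Darcy flux q = K · i = 9.350 × 0.002700 = 0.02525 m/day.
Seepage velocity v = q / n_e = 0.02525 / 0.25 = 0.1010 m/day.

0.101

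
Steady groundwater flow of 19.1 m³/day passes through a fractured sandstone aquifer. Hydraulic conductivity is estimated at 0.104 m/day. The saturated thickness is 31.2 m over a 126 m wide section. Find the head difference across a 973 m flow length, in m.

45.5

Cross-sectional area A = 126 × 31.2 = 3931 m².
From Q = K·A·i, i = Q / (K·A) = 19.1 / (0.1040 × 3931) = 0.04672.
Head loss Δh = i · L = 0.04672 × 973 = 45.46 m.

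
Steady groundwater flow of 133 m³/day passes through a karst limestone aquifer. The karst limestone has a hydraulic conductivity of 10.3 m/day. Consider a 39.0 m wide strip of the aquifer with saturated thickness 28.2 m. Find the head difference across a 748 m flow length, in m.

8.78

Cross-sectional area A = 39.0 × 28.2 = 1100 m².
From Q = K·A·i, i = Q / (K·A) = 133 / (10.30 × 1100) = 0.01174.
Head loss Δh = i · L = 0.01174 × 748 = 8.782 m.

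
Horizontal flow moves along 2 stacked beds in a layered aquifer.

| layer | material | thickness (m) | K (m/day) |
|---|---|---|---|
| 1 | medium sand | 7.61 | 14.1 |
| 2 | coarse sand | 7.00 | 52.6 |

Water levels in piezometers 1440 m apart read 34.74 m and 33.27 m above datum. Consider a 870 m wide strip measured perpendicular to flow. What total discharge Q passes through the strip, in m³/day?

Flow is parallel to layering, so each bed carries its own Darcy discharge and the transmissivities add.
Σ(K_i·b_i) = 14.1×7.61 + 52.6×7.00 = 475.5 m²/day.
Hydraulic gradient i = (34.74 − 33.27) / 1440 = 1.47 / 1440 = 0.001021.
Q = Σ(K_i·b_i) · W · i = 475.5 × 870 × 0.001021 = 422.3 m³/day.

422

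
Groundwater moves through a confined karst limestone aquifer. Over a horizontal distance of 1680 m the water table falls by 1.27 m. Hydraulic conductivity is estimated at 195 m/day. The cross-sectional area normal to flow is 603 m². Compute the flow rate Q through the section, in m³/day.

88.9

Hydraulic gradient i = Δh / L = 1.27 / 1680 = 0.0007560.
Darcy's law: Q = K · A · i = 195.0 × 603.0 × 0.0007560 = 88.89 m³/day.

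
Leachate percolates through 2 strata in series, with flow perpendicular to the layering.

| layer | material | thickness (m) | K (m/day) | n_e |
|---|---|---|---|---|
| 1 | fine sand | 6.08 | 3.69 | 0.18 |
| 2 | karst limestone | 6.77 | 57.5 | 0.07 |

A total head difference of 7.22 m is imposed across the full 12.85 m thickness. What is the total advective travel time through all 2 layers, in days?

0.383

With flow normal to the layers, continuity requires the same specific discharge q through every layer.
Σ(b_i/K_i) = 6.08/3.69 + 6.77/57.5 = 1.765 d.
q = Δh / Σ(b_i/K_i) = 7.22 / 1.765 = 4.090 m/day.
In each layer the seepage velocity is v_i = q/n_i, so the layer transit time is t_i = b_i·n_i / q:
  layer 1 (fine sand): t_1 = 6.08 × 0.18 / 4.090 = 0.2676 d
  layer 2 (karst limestone): t_2 = 6.77 × 0.07 / 4.090 = 0.1159 d
Total t = Σ t_i = 0.3835 days.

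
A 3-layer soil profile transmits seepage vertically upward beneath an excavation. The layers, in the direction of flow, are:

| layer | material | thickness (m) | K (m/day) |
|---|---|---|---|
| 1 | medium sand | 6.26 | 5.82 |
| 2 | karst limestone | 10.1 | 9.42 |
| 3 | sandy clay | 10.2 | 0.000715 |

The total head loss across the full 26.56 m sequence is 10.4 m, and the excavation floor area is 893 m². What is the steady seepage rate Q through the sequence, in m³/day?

Flow is perpendicular to layering, so the layers act in series and the equivalent K is the thickness-weighted harmonic mean.
Total thickness L = 6.26 + 10.1 + 10.2 = 26.56 m.
Σ(b_i/K_i) = 6.26/5.82 + 10.1/9.42 + 10.2/0.000715 = 14268 d.
K_eq = L / Σ(b_i/K_i) = 26.56 / 14268 = 0.001862 m/day.
Q = K_eq · A · (Δh/L) = 0.001862 × 893 × (10.4/26.56) = 0.6509 m³/day.

0.651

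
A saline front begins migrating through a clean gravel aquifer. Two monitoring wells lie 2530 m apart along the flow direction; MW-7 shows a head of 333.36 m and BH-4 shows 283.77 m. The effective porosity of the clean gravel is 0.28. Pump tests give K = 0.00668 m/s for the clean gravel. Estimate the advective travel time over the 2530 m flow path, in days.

62.6

Convert K: 0.00668 m/s × 86400 = 577.2 m/day.
Hydraulic gradient i = (333.36 − 283.77) / 2530 = 49.59 / 2530 = 0.01960.
Darcy flux q = K · i = 577.2 × 0.01960 = 11.31 m/day.
Seepage velocity v = q / n_e = 11.31 / 0.28 = 40.40 m/day.
Travel time t = L / v = 2530 / 40.40 = 62.62 days.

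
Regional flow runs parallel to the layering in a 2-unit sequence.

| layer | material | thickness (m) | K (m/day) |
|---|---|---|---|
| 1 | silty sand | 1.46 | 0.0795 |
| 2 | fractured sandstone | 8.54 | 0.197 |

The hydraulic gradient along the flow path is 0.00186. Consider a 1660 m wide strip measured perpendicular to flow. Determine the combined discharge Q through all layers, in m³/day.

Flow is parallel to layering, so each bed carries its own Darcy discharge and the transmissivities add.
Σ(K_i·b_i) = 0.0795×1.46 + 0.197×8.54 = 1.798 m²/day.
Hydraulic gradient i = 0.00186.
Q = Σ(K_i·b_i) · W · i = 1.798 × 1660 × 0.001860 = 5.553 m³/day.

5.55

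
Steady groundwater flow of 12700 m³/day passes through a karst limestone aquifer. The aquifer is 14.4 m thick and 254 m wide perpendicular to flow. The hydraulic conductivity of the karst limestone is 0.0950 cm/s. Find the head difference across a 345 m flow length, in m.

14.6

Convert K: 0.0950 cm/s × 864 = 82.08 m/day.
Cross-sectional area A = 254 × 14.4 = 3658 m².
From Q = K·A·i, i = Q / (K·A) = 12700 / (82.08 × 3658) = 0.04230.
Head loss Δh = i · L = 0.04230 × 345 = 14.59 m.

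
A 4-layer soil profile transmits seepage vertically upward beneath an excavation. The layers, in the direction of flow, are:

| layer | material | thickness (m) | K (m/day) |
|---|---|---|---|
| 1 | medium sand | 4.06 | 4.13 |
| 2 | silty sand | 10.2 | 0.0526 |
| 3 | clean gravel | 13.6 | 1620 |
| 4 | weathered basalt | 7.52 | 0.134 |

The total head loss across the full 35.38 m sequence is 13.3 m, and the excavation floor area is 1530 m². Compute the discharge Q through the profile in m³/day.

Flow is perpendicular to layering, so the layers act in series and the equivalent K is the thickness-weighted harmonic mean.
Total thickness L = 4.06 + 10.2 + 13.6 + 7.52 = 35.38 m.
Σ(b_i/K_i) = 4.06/4.13 + 10.2/0.0526 + 13.6/1620 + 7.52/0.134 = 251.0 d.
K_eq = L / Σ(b_i/K_i) = 35.38 / 251.0 = 0.1409 m/day.
Q = K_eq · A · (Δh/L) = 0.1409 × 1530 × (13.3/35.38) = 81.06 m³/day.

81.1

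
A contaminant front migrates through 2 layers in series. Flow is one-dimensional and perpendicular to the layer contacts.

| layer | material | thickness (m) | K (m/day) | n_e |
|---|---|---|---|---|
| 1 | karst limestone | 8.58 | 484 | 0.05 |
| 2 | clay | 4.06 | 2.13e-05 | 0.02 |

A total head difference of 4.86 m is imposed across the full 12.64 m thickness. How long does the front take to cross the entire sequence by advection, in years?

With flow normal to the layers, continuity requires the same specific discharge q through every layer.
Σ(b_i/K_i) = 8.58/484 + 4.06/2.13e-05 = 1.906e+05 d.
q = Δh / Σ(b_i/K_i) = 4.86 / 1.906e+05 = 2.550e-05 m/day.
In each layer the seepage velocity is v_i = q/n_i, so the layer transit time is t_i = b_i·n_i / q:
  layer 1 (karst limestone): t_1 = 8.58 × 0.05 / 2.550e-05 = 16825 d
  layer 2 (clay): t_2 = 4.06 × 0.02 / 2.550e-05 = 3185 d
Total t = Σ t_i = 20010 days = 54.78 years.

54.8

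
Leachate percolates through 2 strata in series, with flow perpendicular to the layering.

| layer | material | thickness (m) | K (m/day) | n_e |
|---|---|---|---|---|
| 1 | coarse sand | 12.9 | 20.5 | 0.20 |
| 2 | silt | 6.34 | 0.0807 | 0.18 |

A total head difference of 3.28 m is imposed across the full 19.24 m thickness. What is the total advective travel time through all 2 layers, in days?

With flow normal to the layers, continuity requires the same specific discharge q through every layer.
Σ(b_i/K_i) = 12.9/20.5 + 6.34/0.0807 = 79.19 d.
q = Δh / Σ(b_i/K_i) = 3.28 / 79.19 = 0.04142 m/day.
In each layer the seepage velocity is v_i = q/n_i, so the layer transit time is t_i = b_i·n_i / q:
  layer 1 (coarse sand): t_1 = 12.9 × 0.20 / 0.04142 = 62.29 d
  layer 2 (silt): t_2 = 6.34 × 0.18 / 0.04142 = 27.55 d
Total t = Σ t_i = 89.84 days.

89.8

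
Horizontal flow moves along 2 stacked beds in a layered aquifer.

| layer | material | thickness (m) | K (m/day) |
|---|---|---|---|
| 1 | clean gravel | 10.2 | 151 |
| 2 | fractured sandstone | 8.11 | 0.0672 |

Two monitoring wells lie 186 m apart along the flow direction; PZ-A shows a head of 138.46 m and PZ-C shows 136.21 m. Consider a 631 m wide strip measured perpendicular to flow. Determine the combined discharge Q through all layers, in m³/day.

11800

Flow is parallel to layering, so each bed carries its own Darcy discharge and the transmissivities add.
Σ(K_i·b_i) = 151×10.2 + 0.0672×8.11 = 1541 m²/day.
Hydraulic gradient i = (138.46 − 136.21) / 186 = 2.25 / 186 = 0.01210.
Q = Σ(K_i·b_i) · W · i = 1541 × 631 × 0.01210 = 11761 m³/day.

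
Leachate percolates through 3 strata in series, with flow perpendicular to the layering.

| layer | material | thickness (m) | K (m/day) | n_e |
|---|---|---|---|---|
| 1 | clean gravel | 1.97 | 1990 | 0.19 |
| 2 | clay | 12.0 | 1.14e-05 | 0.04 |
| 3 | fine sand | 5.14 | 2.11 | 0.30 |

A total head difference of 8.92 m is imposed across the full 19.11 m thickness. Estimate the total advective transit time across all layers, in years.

774

With flow normal to the layers, continuity requires the same specific discharge q through every layer.
Σ(b_i/K_i) = 1.97/1990 + 12.0/1.14e-05 + 5.14/2.11 = 1.053e+06 d.
q = Δh / Σ(b_i/K_i) = 8.92 / 1.053e+06 = 8.474e-06 m/day.
In each layer the seepage velocity is v_i = q/n_i, so the layer transit time is t_i = b_i·n_i / q:
  layer 1 (clean gravel): t_1 = 1.97 × 0.19 / 8.474e-06 = 44171 d
  layer 2 (clay): t_2 = 12.0 × 0.04 / 8.474e-06 = 56644 d
  layer 3 (fine sand): t_3 = 5.14 × 0.30 / 8.474e-06 = 1.820e+05 d
Total t = Σ t_i = 2.828e+05 days = 774.2 years.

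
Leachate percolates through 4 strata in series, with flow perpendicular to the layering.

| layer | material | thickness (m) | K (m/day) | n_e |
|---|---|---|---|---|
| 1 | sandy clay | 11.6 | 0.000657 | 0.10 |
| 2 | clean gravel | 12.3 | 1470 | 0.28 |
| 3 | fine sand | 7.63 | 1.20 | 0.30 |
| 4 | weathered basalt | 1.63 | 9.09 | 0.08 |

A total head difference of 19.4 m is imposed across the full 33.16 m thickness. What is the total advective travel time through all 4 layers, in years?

With flow normal to the layers, continuity requires the same specific discharge q through every layer.
Σ(b_i/K_i) = 11.6/0.000657 + 12.3/1470 + 7.63/1.20 + 1.63/9.09 = 17663 d.
q = Δh / Σ(b_i/K_i) = 19.4 / 17663 = 0.001098 m/day.
In each layer the seepage velocity is v_i = q/n_i, so the layer transit time is t_i = b_i·n_i / q:
  layer 1 (sandy clay): t_1 = 11.6 × 0.10 / 0.001098 = 1056 d
  layer 2 (clean gravel): t_2 = 12.3 × 0.28 / 0.001098 = 3136 d
  layer 3 (fine sand): t_3 = 7.63 × 0.30 / 0.001098 = 2084 d
  layer 4 (weathered basalt): t_4 = 1.63 × 0.08 / 0.001098 = 118.7 d
Total t = Σ t_i = 6394 days = 17.51 years.

17.5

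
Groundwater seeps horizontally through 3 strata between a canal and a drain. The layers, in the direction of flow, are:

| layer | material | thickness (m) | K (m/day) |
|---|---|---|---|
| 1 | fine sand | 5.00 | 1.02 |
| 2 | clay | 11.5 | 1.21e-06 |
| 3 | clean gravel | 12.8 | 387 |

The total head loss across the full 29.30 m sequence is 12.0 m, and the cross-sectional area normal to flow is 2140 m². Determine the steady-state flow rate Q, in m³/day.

Flow is perpendicular to layering, so the layers act in series and the equivalent K is the thickness-weighted harmonic mean.
Total thickness L = 5.00 + 11.5 + 12.8 = 29.30 m.
Σ(b_i/K_i) = 5.00/1.02 + 11.5/1.21e-06 + 12.8/387 = 9.504e+06 d.
K_eq = L / Σ(b_i/K_i) = 29.30 / 9.504e+06 = 3.083e-06 m/day.
Q = K_eq · A · (Δh/L) = 3.083e-06 × 2140 × (12.0/29.30) = 0.002702 m³/day.

0.00270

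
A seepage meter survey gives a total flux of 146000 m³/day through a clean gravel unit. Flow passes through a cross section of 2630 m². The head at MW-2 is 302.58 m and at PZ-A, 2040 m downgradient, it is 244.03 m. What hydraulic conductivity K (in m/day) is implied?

1930

Hydraulic gradient i = (302.58 − 244.03) / 2040 = 58.55 / 2040 = 0.02870.
From Q = K·A·i, K = Q / (A·i) = 146000 / (2630 × 0.02870) = 1934 m/day.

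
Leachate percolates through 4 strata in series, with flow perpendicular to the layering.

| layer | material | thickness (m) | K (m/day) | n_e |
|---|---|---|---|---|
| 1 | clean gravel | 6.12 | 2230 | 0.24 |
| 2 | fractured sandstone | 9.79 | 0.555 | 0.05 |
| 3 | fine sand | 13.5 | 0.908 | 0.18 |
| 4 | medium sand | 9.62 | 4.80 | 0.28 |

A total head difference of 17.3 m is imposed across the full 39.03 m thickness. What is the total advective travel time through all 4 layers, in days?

14.1

With flow normal to the layers, continuity requires the same specific discharge q through every layer.
Σ(b_i/K_i) = 6.12/2230 + 9.79/0.555 + 13.5/0.908 + 9.62/4.80 = 34.51 d.
q = Δh / Σ(b_i/K_i) = 17.3 / 34.51 = 0.5012 m/day.
In each layer the seepage velocity is v_i = q/n_i, so the layer transit time is t_i = b_i·n_i / q:
  layer 1 (clean gravel): t_1 = 6.12 × 0.24 / 0.5012 = 2.930 d
  layer 2 (fractured sandstone): t_2 = 9.79 × 0.05 / 0.5012 = 0.9766 d
  layer 3 (fine sand): t_3 = 13.5 × 0.18 / 0.5012 = 4.848 d
  layer 4 (medium sand): t_4 = 9.62 × 0.28 / 0.5012 = 5.374 d
Total t = Σ t_i = 14.13 days.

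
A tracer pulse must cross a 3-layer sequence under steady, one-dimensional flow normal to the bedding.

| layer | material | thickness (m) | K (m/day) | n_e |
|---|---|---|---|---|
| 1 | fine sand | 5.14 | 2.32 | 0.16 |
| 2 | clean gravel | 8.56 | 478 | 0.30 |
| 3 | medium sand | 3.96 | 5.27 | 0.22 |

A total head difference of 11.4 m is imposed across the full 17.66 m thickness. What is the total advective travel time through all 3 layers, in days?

1.12

With flow normal to the layers, continuity requires the same specific discharge q through every layer.
Σ(b_i/K_i) = 5.14/2.32 + 8.56/478 + 3.96/5.27 = 2.985 d.
q = Δh / Σ(b_i/K_i) = 11.4 / 2.985 = 3.819 m/day.
In each layer the seepage velocity is v_i = q/n_i, so the layer transit time is t_i = b_i·n_i / q:
  layer 1 (fine sand): t_1 = 5.14 × 0.16 / 3.819 = 0.2153 d
  layer 2 (clean gravel): t_2 = 8.56 × 0.30 / 3.819 = 0.6724 d
  layer 3 (medium sand): t_3 = 3.96 × 0.22 / 3.819 = 0.2281 d
Total t = Σ t_i = 1.116 days.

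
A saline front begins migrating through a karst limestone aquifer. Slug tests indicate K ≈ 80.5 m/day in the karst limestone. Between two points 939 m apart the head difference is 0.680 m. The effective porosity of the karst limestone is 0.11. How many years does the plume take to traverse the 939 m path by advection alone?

Hydraulic gradient i = Δh / L = 0.680 / 939 = 0.0007242.
Darcy flux q = K · i = 80.50 × 0.0007242 = 0.05830 m/day.
Seepage velocity v = q / n_e = 0.05830 / 0.11 = 0.5300 m/day.
Travel time t = L / v = 939 / 0.5300 = 1772 days = 4.851 years.

4.85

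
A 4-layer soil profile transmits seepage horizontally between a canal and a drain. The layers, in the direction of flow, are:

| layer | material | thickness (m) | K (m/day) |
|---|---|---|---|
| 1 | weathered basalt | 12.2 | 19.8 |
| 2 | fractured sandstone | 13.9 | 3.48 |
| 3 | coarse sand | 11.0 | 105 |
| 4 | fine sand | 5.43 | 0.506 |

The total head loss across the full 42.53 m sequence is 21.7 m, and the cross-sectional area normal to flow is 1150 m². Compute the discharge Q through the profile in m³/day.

Flow is perpendicular to layering, so the layers act in series and the equivalent K is the thickness-weighted harmonic mean.
Total thickness L = 12.2 + 13.9 + 11.0 + 5.43 = 42.53 m.
Σ(b_i/K_i) = 12.2/19.8 + 13.9/3.48 + 11.0/105 + 5.43/0.506 = 15.45 d.
K_eq = L / Σ(b_i/K_i) = 42.53 / 15.45 = 2.753 m/day.
Q = K_eq · A · (Δh/L) = 2.753 × 1150 × (21.7/42.53) = 1616 m³/day.

1620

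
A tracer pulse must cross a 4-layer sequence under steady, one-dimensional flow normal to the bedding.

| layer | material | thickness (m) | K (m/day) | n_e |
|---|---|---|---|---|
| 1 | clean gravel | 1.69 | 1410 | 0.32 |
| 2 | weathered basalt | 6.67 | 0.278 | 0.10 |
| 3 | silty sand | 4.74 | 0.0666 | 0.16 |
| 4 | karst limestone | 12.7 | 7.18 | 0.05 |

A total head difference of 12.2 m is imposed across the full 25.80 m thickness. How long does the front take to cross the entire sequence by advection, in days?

20.7

With flow normal to the layers, continuity requires the same specific discharge q through every layer.
Σ(b_i/K_i) = 1.69/1410 + 6.67/0.278 + 4.74/0.0666 + 12.7/7.18 = 96.93 d.
q = Δh / Σ(b_i/K_i) = 12.2 / 96.93 = 0.1259 m/day.
In each layer the seepage velocity is v_i = q/n_i, so the layer transit time is t_i = b_i·n_i / q:
  layer 1 (clean gravel): t_1 = 1.69 × 0.32 / 0.1259 = 4.297 d
  layer 2 (weathered basalt): t_2 = 6.67 × 0.10 / 0.1259 = 5.300 d
  layer 3 (silty sand): t_3 = 4.74 × 0.16 / 0.1259 = 6.026 d
  layer 4 (karst limestone): t_4 = 12.7 × 0.05 / 0.1259 = 5.045 d
Total t = Σ t_i = 20.67 days.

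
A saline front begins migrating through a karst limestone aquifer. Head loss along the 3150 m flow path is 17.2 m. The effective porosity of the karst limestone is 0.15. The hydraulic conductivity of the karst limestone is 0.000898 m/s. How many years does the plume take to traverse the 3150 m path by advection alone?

3.05

Convert K: 0.000898 m/s × 86400 = 77.59 m/day.
Hydraulic gradient i = Δh / L = 17.2 / 3150 = 0.005460.
Darcy flux q = K · i = 77.59 × 0.005460 = 0.4237 m/day.
Seepage velocity v = q / n_e = 0.4237 / 0.15 = 2.824 m/day.
Travel time t = L / v = 3150 / 2.824 = 1115 days = 3.054 years.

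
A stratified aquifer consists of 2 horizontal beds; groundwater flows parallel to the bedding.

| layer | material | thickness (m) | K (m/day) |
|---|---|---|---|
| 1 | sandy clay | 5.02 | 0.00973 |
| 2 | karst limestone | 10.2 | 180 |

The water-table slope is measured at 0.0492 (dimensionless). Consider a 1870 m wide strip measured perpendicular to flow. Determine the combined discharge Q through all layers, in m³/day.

Flow is parallel to layering, so each bed carries its own Darcy discharge and the transmissivities add.
Σ(K_i·b_i) = 0.00973×5.02 + 180×10.2 = 1836 m²/day.
Hydraulic gradient i = 0.0492.
Q = Σ(K_i·b_i) · W · i = 1836 × 1870 × 0.04920 = 1.689e+05 m³/day.

169000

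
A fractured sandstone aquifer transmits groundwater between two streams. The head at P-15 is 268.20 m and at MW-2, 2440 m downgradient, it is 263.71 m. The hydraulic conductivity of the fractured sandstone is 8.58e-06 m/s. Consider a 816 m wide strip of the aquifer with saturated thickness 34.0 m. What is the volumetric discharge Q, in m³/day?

37.8

Convert K: 8.58e-06 m/s × 86400 = 0.7413 m/day.
Cross-sectional area A = 816 × 34.0 = 27744 m².
Hydraulic gradient i = (268.20 − 263.71) / 2440 = 4.49 / 2440 = 0.001840.
Darcy's law: Q = K · A · i = 0.7413 × 27744 × 0.001840 = 37.85 m³/day.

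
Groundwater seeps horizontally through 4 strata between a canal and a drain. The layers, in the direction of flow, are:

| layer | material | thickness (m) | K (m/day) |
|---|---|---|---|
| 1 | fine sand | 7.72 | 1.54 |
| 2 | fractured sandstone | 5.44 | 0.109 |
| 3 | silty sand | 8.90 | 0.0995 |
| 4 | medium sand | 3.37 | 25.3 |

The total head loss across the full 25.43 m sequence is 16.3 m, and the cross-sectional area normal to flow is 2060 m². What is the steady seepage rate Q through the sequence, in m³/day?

Flow is perpendicular to layering, so the layers act in series and the equivalent K is the thickness-weighted harmonic mean.
Total thickness L = 7.72 + 5.44 + 8.90 + 3.37 = 25.43 m.
Σ(b_i/K_i) = 7.72/1.54 + 5.44/0.109 + 8.90/0.0995 + 3.37/25.3 = 144.5 d.
K_eq = L / Σ(b_i/K_i) = 25.43 / 144.5 = 0.1760 m/day.
Q = K_eq · A · (Δh/L) = 0.1760 × 2060 × (16.3/25.43) = 232.4 m³/day.

232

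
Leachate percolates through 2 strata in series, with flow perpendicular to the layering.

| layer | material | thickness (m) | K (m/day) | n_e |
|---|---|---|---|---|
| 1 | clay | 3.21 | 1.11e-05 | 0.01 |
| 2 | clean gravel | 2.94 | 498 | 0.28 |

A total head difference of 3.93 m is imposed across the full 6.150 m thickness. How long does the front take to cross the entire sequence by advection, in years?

172

With flow normal to the layers, continuity requires the same specific discharge q through every layer.
Σ(b_i/K_i) = 3.21/1.11e-05 + 2.94/498 = 2.892e+05 d.
q = Δh / Σ(b_i/K_i) = 3.93 / 2.892e+05 = 1.359e-05 m/day.
In each layer the seepage velocity is v_i = q/n_i, so the layer transit time is t_i = b_i·n_i / q:
  layer 1 (clay): t_1 = 3.21 × 0.01 / 1.359e-05 = 2362 d
  layer 2 (clean gravel): t_2 = 2.94 × 0.28 / 1.359e-05 = 60575 d
Total t = Σ t_i = 62937 days = 172.3 years.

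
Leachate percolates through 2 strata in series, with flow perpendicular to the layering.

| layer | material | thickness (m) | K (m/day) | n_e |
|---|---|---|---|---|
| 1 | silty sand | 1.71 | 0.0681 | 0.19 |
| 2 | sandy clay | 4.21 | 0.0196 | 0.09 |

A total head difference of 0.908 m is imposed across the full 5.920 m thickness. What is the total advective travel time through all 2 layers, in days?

With flow normal to the layers, continuity requires the same specific discharge q through every layer.
Σ(b_i/K_i) = 1.71/0.0681 + 4.21/0.0196 = 239.9 d.
q = Δh / Σ(b_i/K_i) = 0.908 / 239.9 = 0.003785 m/day.
In each layer the seepage velocity is v_i = q/n_i, so the layer transit time is t_i = b_i·n_i / q:
  layer 1 (silty sand): t_1 = 1.71 × 0.19 / 0.003785 = 85.84 d
  layer 2 (sandy clay): t_2 = 4.21 × 0.09 / 0.003785 = 100.1 d
Total t = Σ t_i = 186.0 days.

186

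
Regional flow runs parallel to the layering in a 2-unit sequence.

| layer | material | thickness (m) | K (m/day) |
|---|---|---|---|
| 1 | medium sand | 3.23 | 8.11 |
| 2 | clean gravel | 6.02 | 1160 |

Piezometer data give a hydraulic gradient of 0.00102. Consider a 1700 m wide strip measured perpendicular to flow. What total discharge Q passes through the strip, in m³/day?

Flow is parallel to layering, so each bed carries its own Darcy discharge and the transmissivities add.
Σ(K_i·b_i) = 8.11×3.23 + 1160×6.02 = 7009 m²/day.
Hydraulic gradient i = 0.00102.
Q = Σ(K_i·b_i) · W · i = 7009 × 1700 × 0.001020 = 12154 m³/day.

12200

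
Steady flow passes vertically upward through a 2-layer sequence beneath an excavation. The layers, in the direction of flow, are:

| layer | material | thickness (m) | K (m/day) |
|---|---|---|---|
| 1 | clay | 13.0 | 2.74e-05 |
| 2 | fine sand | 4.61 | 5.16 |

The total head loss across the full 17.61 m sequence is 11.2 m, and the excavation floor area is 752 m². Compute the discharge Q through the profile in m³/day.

0.0178

Flow is perpendicular to layering, so the layers act in series and the equivalent K is the thickness-weighted harmonic mean.
Total thickness L = 13.0 + 4.61 = 17.61 m.
Σ(b_i/K_i) = 13.0/2.74e-05 + 4.61/5.16 = 4.745e+05 d.
K_eq = L / Σ(b_i/K_i) = 17.61 / 4.745e+05 = 3.712e-05 m/day.
Q = K_eq · A · (Δh/L) = 3.712e-05 × 752 × (11.2/17.61) = 0.01775 m³/day.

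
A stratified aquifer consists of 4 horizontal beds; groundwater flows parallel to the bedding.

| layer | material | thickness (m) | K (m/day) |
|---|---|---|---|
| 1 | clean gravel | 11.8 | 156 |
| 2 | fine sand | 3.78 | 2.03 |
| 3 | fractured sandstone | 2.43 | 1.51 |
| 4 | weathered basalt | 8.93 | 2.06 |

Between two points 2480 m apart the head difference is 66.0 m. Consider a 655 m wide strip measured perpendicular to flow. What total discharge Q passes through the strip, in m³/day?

Flow is parallel to layering, so each bed carries its own Darcy discharge and the transmissivities add.
Σ(K_i·b_i) = 156×11.8 + 2.03×3.78 + 1.51×2.43 + 2.06×8.93 = 1871 m²/day.
Hydraulic gradient i = Δh / L = 66.0 / 2480 = 0.02661.
Q = Σ(K_i·b_i) · W · i = 1871 × 655 × 0.02661 = 32606 m³/day.

32600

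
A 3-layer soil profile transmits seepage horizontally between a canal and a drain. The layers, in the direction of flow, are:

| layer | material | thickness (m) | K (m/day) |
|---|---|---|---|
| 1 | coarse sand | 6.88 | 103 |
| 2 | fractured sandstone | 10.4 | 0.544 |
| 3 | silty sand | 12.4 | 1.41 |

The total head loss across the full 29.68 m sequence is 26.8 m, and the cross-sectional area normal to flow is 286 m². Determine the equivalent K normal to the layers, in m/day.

Flow is perpendicular to layering, so the layers act in series and the equivalent K is the thickness-weighted harmonic mean.
Total thickness L = 6.88 + 10.4 + 12.4 = 29.68 m.
Σ(b_i/K_i) = 6.88/103 + 10.4/0.544 + 12.4/1.41 = 27.98 d.
K_eq = L / Σ(b_i/K_i) = 29.68 / 27.98 = 1.061 m/day.

1.06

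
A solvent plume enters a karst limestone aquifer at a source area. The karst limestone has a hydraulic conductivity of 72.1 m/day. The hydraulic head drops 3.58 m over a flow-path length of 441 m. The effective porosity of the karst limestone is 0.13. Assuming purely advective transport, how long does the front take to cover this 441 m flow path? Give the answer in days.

97.9

Hydraulic gradient i = Δh / L = 3.58 / 441 = 0.008118.
Darcy flux q = K · i = 72.10 × 0.008118 = 0.5853 m/day.
Seepage velocity v = q / n_e = 0.5853 / 0.13 = 4.502 m/day.
Travel time t = L / v = 441 / 4.502 = 97.95 days.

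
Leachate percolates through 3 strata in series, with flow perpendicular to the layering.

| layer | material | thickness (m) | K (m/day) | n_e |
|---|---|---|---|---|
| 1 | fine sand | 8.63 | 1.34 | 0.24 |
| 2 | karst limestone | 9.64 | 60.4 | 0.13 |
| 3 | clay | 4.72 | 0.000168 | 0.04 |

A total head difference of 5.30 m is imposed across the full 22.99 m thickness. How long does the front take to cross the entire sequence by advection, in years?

51.0

With flow normal to the layers, continuity requires the same specific discharge q through every layer.
Σ(b_i/K_i) = 8.63/1.34 + 9.64/60.4 + 4.72/0.000168 = 28102 d.
q = Δh / Σ(b_i/K_i) = 5.30 / 28102 = 0.0001886 m/day.
In each layer the seepage velocity is v_i = q/n_i, so the layer transit time is t_i = b_i·n_i / q:
  layer 1 (fine sand): t_1 = 8.63 × 0.24 / 0.0001886 = 10982 d
  layer 2 (karst limestone): t_2 = 9.64 × 0.13 / 0.0001886 = 6645 d
  layer 3 (clay): t_3 = 4.72 × 0.04 / 0.0001886 = 1001 d
Total t = Σ t_i = 18628 days = 51.00 years.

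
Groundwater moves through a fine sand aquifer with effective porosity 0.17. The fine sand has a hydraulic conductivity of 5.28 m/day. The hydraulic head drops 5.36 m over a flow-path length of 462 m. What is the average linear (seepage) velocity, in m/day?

Hydraulic gradient i = Δh / L = 5.36 / 462 = 0.01160.
Darcy flux q = K · i = 5.280 × 0.01160 = 0.06126 m/day.
Seepage velocity v = q / n_e = 0.06126 / 0.17 = 0.3603 m/day.

0.360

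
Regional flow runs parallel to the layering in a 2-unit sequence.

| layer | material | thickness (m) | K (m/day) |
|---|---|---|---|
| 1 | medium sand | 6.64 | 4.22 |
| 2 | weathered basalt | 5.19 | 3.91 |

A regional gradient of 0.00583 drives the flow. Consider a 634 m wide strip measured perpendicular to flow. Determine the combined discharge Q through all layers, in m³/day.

Flow is parallel to layering, so each bed carries its own Darcy discharge and the transmissivities add.
Σ(K_i·b_i) = 4.22×6.64 + 3.91×5.19 = 48.31 m²/day.
Hydraulic gradient i = 0.00583.
Q = Σ(K_i·b_i) · W · i = 48.31 × 634 × 0.005830 = 178.6 m³/day.

179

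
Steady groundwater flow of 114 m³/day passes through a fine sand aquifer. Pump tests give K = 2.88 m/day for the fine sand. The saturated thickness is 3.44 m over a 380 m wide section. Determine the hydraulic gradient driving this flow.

0.0303

Cross-sectional area A = 380 × 3.44 = 1307 m².
From Q = K·A·i, i = Q / (K·A) = 114 / (2.880 × 1307) = 0.03028.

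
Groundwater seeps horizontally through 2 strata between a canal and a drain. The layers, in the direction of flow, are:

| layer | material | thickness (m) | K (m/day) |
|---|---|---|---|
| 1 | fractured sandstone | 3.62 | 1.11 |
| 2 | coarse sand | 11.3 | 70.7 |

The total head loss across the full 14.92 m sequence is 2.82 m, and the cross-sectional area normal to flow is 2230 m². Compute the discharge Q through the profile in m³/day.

1840

Flow is perpendicular to layering, so the layers act in series and the equivalent K is the thickness-weighted harmonic mean.
Total thickness L = 3.62 + 11.3 = 14.92 m.
Σ(b_i/K_i) = 3.62/1.11 + 11.3/70.7 = 3.421 d.
K_eq = L / Σ(b_i/K_i) = 14.92 / 3.421 = 4.361 m/day.
Q = K_eq · A · (Δh/L) = 4.361 × 2230 × (2.82/14.92) = 1838 m³/day.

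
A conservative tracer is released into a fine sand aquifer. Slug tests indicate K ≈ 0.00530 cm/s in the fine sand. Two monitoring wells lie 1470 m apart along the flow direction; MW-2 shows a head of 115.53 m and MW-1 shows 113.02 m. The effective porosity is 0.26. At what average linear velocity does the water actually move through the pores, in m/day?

Convert K: 0.00530 cm/s × 864 = 4.579 m/day.
Hydraulic gradient i = (115.53 − 113.02) / 1470 = 2.51 / 1470 = 0.001707.
Darcy flux q = K · i = 4.579 × 0.001707 = 0.007819 m/day.
Seepage velocity v = q / n_e = 0.007819 / 0.26 = 0.03007 m/day.

0.0301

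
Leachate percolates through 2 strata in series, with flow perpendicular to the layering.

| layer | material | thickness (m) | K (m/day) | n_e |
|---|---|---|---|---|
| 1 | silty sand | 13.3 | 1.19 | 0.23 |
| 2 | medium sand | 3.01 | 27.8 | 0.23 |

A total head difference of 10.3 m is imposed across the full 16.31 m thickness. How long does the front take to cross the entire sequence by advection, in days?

4.11

With flow normal to the layers, continuity requires the same specific discharge q through every layer.
Σ(b_i/K_i) = 13.3/1.19 + 3.01/27.8 = 11.28 d.
q = Δh / Σ(b_i/K_i) = 10.3 / 11.28 = 0.9127 m/day.
In each layer the seepage velocity is v_i = q/n_i, so the layer transit time is t_i = b_i·n_i / q:
  layer 1 (silty sand): t_1 = 13.3 × 0.23 / 0.9127 = 3.351 d
  layer 2 (medium sand): t_2 = 3.01 × 0.23 / 0.9127 = 0.7585 d
Total t = Σ t_i = 4.110 days.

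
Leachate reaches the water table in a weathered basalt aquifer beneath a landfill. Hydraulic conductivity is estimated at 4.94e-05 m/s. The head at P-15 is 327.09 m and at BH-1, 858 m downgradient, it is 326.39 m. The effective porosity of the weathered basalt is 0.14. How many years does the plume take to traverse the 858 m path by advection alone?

94.4

Convert K: 4.94e-05 m/s × 86400 = 4.268 m/day.
Hydraulic gradient i = (327.09 − 326.39) / 858 = 0.7 / 858 = 0.0008159.
Darcy flux q = K · i = 4.268 × 0.0008159 = 0.003482 m/day.
Seepage velocity v = q / n_e = 0.003482 / 0.14 = 0.02487 m/day.
Travel time t = L / v = 858 / 0.02487 = 34496 days = 94.44 years.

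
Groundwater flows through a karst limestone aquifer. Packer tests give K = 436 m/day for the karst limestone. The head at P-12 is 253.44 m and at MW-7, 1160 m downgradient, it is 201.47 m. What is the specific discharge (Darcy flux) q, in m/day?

Hydraulic gradient i = (253.44 − 201.47) / 1160 = 51.97 / 1160 = 0.04480.
Specific discharge q = K · i = 436.0 × 0.04480 = 19.53 m/day.

19.5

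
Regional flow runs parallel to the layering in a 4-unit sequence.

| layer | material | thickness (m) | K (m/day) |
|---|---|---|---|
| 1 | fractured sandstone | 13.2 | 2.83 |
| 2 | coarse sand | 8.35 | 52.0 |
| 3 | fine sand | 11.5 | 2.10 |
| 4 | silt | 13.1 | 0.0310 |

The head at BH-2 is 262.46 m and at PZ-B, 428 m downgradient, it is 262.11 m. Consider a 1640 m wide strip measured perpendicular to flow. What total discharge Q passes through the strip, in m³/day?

665

Flow is parallel to layering, so each bed carries its own Darcy discharge and the transmissivities add.
Σ(K_i·b_i) = 2.83×13.2 + 52.0×8.35 + 2.10×11.5 + 0.0310×13.1 = 496.1 m²/day.
Hydraulic gradient i = (262.46 − 262.11) / 428 = 0.35 / 428 = 0.0008178.
Q = Σ(K_i·b_i) · W · i = 496.1 × 1640 × 0.0008178 = 665.3 m³/day.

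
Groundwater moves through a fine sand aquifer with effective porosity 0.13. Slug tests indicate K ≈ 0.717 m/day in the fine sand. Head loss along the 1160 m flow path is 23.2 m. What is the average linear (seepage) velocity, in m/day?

Hydraulic gradient i = Δh / L = 23.2 / 1160 = 0.02000.
Darcy flux q = K · i = 0.7170 × 0.02000 = 0.01434 m/day.
Seepage velocity v = q / n_e = 0.01434 / 0.13 = 0.1103 m/day.

0.110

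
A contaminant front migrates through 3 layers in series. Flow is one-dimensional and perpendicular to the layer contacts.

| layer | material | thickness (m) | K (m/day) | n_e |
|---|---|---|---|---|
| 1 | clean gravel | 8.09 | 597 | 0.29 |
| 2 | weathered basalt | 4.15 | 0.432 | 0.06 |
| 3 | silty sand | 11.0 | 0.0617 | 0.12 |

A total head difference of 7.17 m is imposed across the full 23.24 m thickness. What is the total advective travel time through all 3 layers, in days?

With flow normal to the layers, continuity requires the same specific discharge q through every layer.
Σ(b_i/K_i) = 8.09/597 + 4.15/0.432 + 11.0/0.0617 = 187.9 d.
q = Δh / Σ(b_i/K_i) = 7.17 / 187.9 = 0.03816 m/day.
In each layer the seepage velocity is v_i = q/n_i, so the layer transit time is t_i = b_i·n_i / q:
  layer 1 (clean gravel): t_1 = 8.09 × 0.29 / 0.03816 = 61.48 d
  layer 2 (weathered basalt): t_2 = 4.15 × 0.06 / 0.03816 = 6.525 d
  layer 3 (silty sand): t_3 = 11.0 × 0.12 / 0.03816 = 34.59 d
Total t = Σ t_i = 102.6 days.

103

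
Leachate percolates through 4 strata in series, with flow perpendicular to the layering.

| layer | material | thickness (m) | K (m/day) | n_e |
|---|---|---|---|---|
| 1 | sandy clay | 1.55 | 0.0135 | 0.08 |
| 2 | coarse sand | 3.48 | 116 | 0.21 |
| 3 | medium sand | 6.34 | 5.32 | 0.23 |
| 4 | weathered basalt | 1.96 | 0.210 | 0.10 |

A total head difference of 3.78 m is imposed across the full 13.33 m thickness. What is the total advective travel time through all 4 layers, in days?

83.2

With flow normal to the layers, continuity requires the same specific discharge q through every layer.
Σ(b_i/K_i) = 1.55/0.0135 + 3.48/116 + 6.34/5.32 + 1.96/0.210 = 125.4 d.
q = Δh / Σ(b_i/K_i) = 3.78 / 125.4 = 0.03015 m/day.
In each layer the seepage velocity is v_i = q/n_i, so the layer transit time is t_i = b_i·n_i / q:
  layer 1 (sandy clay): t_1 = 1.55 × 0.08 / 0.03015 = 4.113 d
  layer 2 (coarse sand): t_2 = 3.48 × 0.21 / 0.03015 = 24.24 d
  layer 3 (medium sand): t_3 = 6.34 × 0.23 / 0.03015 = 48.36 d
  layer 4 (weathered basalt): t_4 = 1.96 × 0.10 / 0.03015 = 6.501 d
Total t = Σ t_i = 83.22 days.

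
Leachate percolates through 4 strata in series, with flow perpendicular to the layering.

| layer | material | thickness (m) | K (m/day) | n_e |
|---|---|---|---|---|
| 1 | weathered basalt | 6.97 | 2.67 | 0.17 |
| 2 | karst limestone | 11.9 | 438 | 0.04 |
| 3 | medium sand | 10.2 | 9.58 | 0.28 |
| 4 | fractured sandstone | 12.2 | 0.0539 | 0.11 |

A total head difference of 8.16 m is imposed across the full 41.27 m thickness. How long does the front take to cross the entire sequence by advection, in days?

With flow normal to the layers, continuity requires the same specific discharge q through every layer.
Σ(b_i/K_i) = 6.97/2.67 + 11.9/438 + 10.2/9.58 + 12.2/0.0539 = 230.0 d.
q = Δh / Σ(b_i/K_i) = 8.16 / 230.0 = 0.03547 m/day.
In each layer the seepage velocity is v_i = q/n_i, so the layer transit time is t_i = b_i·n_i / q:
  layer 1 (weathered basalt): t_1 = 6.97 × 0.17 / 0.03547 = 33.40 d
  layer 2 (karst limestone): t_2 = 11.9 × 0.04 / 0.03547 = 13.42 d
  layer 3 (medium sand): t_3 = 10.2 × 0.28 / 0.03547 = 80.52 d
  layer 4 (fractured sandstone): t_4 = 12.2 × 0.11 / 0.03547 = 37.83 d
Total t = Σ t_i = 165.2 days.

165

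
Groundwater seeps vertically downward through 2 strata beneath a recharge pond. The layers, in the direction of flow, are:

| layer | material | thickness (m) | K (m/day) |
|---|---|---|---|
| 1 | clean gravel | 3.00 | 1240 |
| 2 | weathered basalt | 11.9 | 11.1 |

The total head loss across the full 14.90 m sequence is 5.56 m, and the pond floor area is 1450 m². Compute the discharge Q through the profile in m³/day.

7500

Flow is perpendicular to layering, so the layers act in series and the equivalent K is the thickness-weighted harmonic mean.
Total thickness L = 3.00 + 11.9 = 14.90 m.
Σ(b_i/K_i) = 3.00/1240 + 11.9/11.1 = 1.074 d.
K_eq = L / Σ(b_i/K_i) = 14.90 / 1.074 = 13.87 m/day.
Q = K_eq · A · (Δh/L) = 13.87 × 1450 × (5.56/14.90) = 7503 m³/day.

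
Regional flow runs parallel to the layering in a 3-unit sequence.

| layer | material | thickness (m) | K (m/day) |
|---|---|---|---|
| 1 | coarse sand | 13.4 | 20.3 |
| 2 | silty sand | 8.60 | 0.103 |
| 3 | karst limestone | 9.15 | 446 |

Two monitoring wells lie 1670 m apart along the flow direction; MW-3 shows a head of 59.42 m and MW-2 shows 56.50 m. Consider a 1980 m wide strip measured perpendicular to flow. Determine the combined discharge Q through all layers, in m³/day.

15100

Flow is parallel to layering, so each bed carries its own Darcy discharge and the transmissivities add.
Σ(K_i·b_i) = 20.3×13.4 + 0.103×8.60 + 446×9.15 = 4354 m²/day.
Hydraulic gradient i = (59.42 − 56.50) / 1670 = 2.92 / 1670 = 0.001749.
Q = Σ(K_i·b_i) · W · i = 4354 × 1980 × 0.001749 = 15073 m³/day.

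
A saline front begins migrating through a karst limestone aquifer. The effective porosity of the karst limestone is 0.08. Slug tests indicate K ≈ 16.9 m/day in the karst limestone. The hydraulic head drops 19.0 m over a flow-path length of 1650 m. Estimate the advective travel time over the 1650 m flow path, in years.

1.86

Hydraulic gradient i = Δh / L = 19.0 / 1650 = 0.01152.
Darcy flux q = K · i = 16.90 × 0.01152 = 0.1946 m/day.
Seepage velocity v = q / n_e = 0.1946 / 0.08 = 2.433 m/day.
Travel time t = L / v = 1650 / 2.433 = 678.3 days = 1.857 years.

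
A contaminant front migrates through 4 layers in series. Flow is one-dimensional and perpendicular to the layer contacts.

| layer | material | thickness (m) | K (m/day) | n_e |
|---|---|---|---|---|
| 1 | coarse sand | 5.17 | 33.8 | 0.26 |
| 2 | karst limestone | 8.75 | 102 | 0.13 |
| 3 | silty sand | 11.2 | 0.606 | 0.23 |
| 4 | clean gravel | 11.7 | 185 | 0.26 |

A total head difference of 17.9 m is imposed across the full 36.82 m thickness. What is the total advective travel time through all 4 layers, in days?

8.50

With flow normal to the layers, continuity requires the same specific discharge q through every layer.
Σ(b_i/K_i) = 5.17/33.8 + 8.75/102 + 11.2/0.606 + 11.7/185 = 18.78 d.
q = Δh / Σ(b_i/K_i) = 17.9 / 18.78 = 0.9529 m/day.
In each layer the seepage velocity is v_i = q/n_i, so the layer transit time is t_i = b_i·n_i / q:
  layer 1 (coarse sand): t_1 = 5.17 × 0.26 / 0.9529 = 1.411 d
  layer 2 (karst limestone): t_2 = 8.75 × 0.13 / 0.9529 = 1.194 d
  layer 3 (silty sand): t_3 = 11.2 × 0.23 / 0.9529 = 2.703 d
  layer 4 (clean gravel): t_4 = 11.7 × 0.26 / 0.9529 = 3.192 d
Total t = Σ t_i = 8.500 days.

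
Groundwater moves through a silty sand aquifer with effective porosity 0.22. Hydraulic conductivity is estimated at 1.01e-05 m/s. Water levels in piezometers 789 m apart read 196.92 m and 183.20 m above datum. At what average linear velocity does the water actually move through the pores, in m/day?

Convert K: 1.01e-05 m/s × 86400 = 0.8726 m/day.
Hydraulic gradient i = (196.92 − 183.20) / 789 = 13.72 / 789 = 0.01739.
Darcy flux q = K · i = 0.8726 × 0.01739 = 0.01517 m/day.
Seepage velocity v = q / n_e = 0.01517 / 0.22 = 0.06897 m/day.

0.0690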